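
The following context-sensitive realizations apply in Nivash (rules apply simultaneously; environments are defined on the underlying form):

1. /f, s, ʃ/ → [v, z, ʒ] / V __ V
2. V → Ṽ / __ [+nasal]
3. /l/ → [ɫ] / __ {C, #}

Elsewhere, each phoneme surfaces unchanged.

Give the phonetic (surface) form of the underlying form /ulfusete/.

/u/ — word-initial; rule 2 does not apply here → [u].
Rule 3 applies to /l/ (between /u/ and /f/: word-finally or immediately before a consonant) → [ɫ].
/f/ — between /l/ and /u/; rule 1 does not apply here → [f].
/u/ (between /f/ and /s/) is in the target of rule 2 but the environment (before a nasal consonant) is not met → [u].
Rule 1 applies to /s/ (between /u/ and /e/: between two vowels) → [z].
/e/ (between /s/ and /t/): rule 2 targets it, but not before a nasal consonant → unchanged [e].
/e/ (word-final) is in the target of rule 2 but the environment (before a nasal consonant) is not met → [e].

[uɫfuzete]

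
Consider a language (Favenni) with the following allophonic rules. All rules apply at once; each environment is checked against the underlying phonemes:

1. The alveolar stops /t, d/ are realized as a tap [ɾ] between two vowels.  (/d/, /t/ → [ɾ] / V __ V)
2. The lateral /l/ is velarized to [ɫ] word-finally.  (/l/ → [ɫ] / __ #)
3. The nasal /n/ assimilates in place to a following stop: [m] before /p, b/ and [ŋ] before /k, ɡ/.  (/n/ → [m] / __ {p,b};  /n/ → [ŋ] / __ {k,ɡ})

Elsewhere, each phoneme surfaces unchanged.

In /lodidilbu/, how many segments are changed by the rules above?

Segments that undergo a rule: /d/ → [ɾ] (rule 1); /d/ → [ɾ] (rule 1).
All other segments surface unchanged.

2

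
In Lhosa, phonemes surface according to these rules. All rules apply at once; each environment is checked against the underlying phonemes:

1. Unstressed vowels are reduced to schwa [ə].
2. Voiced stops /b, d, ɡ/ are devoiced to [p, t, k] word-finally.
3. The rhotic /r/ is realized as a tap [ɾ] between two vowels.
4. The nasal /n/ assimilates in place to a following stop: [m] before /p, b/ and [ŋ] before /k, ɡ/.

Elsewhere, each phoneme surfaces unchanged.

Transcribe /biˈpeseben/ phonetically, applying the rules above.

[bəˈpesəbən]

/b/ — word-initial; rule 2 does not apply here → [b].
/i/ (between /b/ and /p/) occurs in an unstressed syllable → [ə] by rule 1.
/p/ — not in any rule's target class → [p].
/e/ (between /p/ and /s/) is in the target of rule 1 but the environment (in an unstressed syllable) is not met → [e].
/s/ (between /e/ and /e/): no rule targets it → [s].
/e/ (between /s/ and /b/) occurs in an unstressed syllable → [ə] by rule 1.
/b/ — between /e/ and /e/; rule 2 does not apply here → [b].
/e/ meets the environment for rule 1 (in an unstressed syllable) → [ə].
/n/ (word-final) fails the environment for rule 4, so it stays [n].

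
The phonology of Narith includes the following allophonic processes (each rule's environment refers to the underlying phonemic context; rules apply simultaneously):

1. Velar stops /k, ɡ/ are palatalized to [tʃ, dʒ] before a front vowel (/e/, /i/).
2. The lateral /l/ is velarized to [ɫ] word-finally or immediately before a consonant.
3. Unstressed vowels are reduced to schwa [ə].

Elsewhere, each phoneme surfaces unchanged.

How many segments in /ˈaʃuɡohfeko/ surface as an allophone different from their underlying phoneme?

4

Segments that undergo a rule: /u/ → [ə] (rule 3); /o/ → [ə] (rule 3); /e/ → [ə] (rule 3); /o/ → [ə] (rule 3).
All other segments surface unchanged.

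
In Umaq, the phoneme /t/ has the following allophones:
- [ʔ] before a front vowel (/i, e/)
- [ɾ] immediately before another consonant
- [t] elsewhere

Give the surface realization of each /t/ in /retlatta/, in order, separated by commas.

[ɾ], [ɾ], [t]

Occurrence 1 (position 3): immediately before another consonant → [ɾ].
Occurrence 2 (position 6): immediately before another consonant → [ɾ].
Occurrence 3 (position 7): no conditioning environment matches → elsewhere allophone [t].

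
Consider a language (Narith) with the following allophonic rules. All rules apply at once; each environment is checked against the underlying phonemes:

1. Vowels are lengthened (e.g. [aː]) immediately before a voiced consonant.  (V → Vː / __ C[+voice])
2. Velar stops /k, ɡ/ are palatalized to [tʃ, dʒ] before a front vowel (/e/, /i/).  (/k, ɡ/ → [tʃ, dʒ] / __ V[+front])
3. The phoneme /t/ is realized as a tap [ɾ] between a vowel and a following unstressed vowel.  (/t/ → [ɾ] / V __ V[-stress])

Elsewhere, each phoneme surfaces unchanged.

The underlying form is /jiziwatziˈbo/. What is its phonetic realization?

[jiːziːwatziːˈbo]

/j/ (word-initial) is unaffected → [j].
Rule 1 applies to /i/ (between /j/ and /z/: before a voiced consonant) → [iː].
/z/ (between /i/ and /i/) is unaffected → [z].
/i/ (between /z/ and /w/): before a voiced consonant, so rule 1 applies → [iː].
/w/ — not in any rule's target class → [w].
/a/ — between /w/ and /t/; rule 1 does not apply here → [a].
/t/ — between /a/ and /z/; rule 3 does not apply here → [t].
/z/ — not in any rule's target class → [z].
Rule 1 applies to /i/ (between /z/ and /b/: before a voiced consonant) → [iː].
/b/ stays [b].
/o/ (word-final): rule 1 targets it, but not before a voiced consonant → unchanged [o].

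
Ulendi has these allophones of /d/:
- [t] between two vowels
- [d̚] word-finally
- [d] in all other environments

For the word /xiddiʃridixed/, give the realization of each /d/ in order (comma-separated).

[d], [d], [t], [d̚]

Occurrence 1 (position 3): no conditioning environment matches → elsewhere allophone [d].
Occurrence 2 (position 4): no conditioning environment matches → elsewhere allophone [d].
Occurrence 3 (position 9): between two vowels → [t].
Occurrence 4 (position 13): word-finally → [d̚].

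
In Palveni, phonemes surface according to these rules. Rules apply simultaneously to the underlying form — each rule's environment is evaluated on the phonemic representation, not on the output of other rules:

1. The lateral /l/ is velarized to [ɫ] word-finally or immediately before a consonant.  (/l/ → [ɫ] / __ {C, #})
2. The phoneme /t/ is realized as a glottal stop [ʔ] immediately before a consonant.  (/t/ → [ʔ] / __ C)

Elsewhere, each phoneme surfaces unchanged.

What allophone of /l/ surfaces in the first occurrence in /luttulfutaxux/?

[l]

/l/ — word-initial; rule 1 does not apply here → [l].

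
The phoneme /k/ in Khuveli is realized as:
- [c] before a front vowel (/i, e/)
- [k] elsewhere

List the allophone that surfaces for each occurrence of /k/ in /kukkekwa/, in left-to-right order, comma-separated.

Occurrence 1 (position 1): no conditioning environment matches → elsewhere allophone [k].
Occurrence 2 (position 3): no conditioning environment matches → elsewhere allophone [k].
Occurrence 3 (position 4): before a front vowel → [c].
Occurrence 4 (position 6): no conditioning environment matches → elsewhere allophone [k].

[k], [k], [c], [k]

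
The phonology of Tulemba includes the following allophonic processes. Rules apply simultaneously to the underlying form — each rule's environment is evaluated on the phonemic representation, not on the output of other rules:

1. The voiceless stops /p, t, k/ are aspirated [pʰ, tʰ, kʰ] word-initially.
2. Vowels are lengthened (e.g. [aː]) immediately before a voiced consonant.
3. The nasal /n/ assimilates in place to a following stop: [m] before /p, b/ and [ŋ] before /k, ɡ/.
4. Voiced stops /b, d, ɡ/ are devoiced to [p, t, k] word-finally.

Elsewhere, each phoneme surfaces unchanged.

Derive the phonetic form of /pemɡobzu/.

Rule 1 applies to /p/ (word-initial: word-initially) → [pʰ].
/e/ (between /p/ and /m/) occurs before a voiced consonant → [eː] by rule 2.
/m/ (between /e/ and /ɡ/) is unaffected → [m].
/ɡ/ (between /m/ and /o/) fails the environment for rule 4, so it stays [ɡ].
/o/ (between /ɡ/ and /b/): before a voiced consonant, so rule 2 applies → [oː].
/b/ — between /o/ and /z/; rule 4 does not apply here → [b].
/z/ — not in any rule's target class → [z].
/u/ (word-final) fails the environment for rule 2, so it stays [u].

[pʰeːmɡoːbzu]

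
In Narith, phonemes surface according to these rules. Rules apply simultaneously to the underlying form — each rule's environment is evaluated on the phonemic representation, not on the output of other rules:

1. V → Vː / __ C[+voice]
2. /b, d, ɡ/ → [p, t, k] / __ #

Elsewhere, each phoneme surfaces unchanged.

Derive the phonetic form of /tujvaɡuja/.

[tuːjvaːɡuːja]

/u/ meets the environment for rule 1 (before a voiced consonant) → [uː].
/a/ (between /v/ and /ɡ/): before a voiced consonant, so rule 1 applies → [aː].
/ɡ/ (between /a/ and /u/): rule 2 targets it, but not word-finally → unchanged [ɡ].
Rule 1 applies to /u/ (between /ɡ/ and /j/: before a voiced consonant) → [uː].
/a/ (word-final) is in the target of rule 1 but the environment (before a voiced consonant) is not met → [a].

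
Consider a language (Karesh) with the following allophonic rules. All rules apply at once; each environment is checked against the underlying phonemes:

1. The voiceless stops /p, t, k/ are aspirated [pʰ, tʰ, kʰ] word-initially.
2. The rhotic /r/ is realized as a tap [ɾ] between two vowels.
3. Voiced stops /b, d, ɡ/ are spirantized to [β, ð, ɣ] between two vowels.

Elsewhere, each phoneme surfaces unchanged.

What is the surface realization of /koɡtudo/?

/k/ (word-initial) occurs word-initially → [kʰ] by rule 1.
/o/ stays [o].
/ɡ/ — between /o/ and /t/; rule 3 does not apply here → [ɡ].
/t/ (between /ɡ/ and /u/): rule 1 targets it, but not word-initially → unchanged [t].
/u/ (between /t/ and /d/) is unaffected → [u].
Rule 3 applies to /d/ (between /u/ and /o/: between two vowels) → [ð].
/o/ — not in any rule's target class → [o].

[kʰoɡtuðo]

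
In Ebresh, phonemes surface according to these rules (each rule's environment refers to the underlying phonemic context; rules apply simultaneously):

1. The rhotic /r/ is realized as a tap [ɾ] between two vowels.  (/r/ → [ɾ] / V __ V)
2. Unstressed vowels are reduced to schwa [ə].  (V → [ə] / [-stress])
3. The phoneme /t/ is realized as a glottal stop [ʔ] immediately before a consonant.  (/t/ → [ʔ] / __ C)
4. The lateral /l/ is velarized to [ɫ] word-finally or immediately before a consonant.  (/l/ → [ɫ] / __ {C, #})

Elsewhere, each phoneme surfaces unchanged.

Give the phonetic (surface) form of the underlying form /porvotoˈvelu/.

[pərvətəˈvelə]

/o/ (between /p/ and /r/) occurs in an unstressed syllable → [ə] by rule 2.
/r/ — between /o/ and /v/; rule 1 does not apply here → [r].
/o/ meets the environment for rule 2 (in an unstressed syllable) → [ə].
/t/ (between /o/ and /o/): rule 3 targets it, but not immediately before a consonant → unchanged [t].
/o/ meets the environment for rule 2 (in an unstressed syllable) → [ə].
/e/ (between /v/ and /l/) is in the target of rule 2 but the environment (in an unstressed syllable) is not met → [e].
/l/ (between /e/ and /u/): rule 4 targets it, but not word-finally or immediately before a consonant → unchanged [l].
/u/ meets the environment for rule 2 (in an unstressed syllable) → [ə].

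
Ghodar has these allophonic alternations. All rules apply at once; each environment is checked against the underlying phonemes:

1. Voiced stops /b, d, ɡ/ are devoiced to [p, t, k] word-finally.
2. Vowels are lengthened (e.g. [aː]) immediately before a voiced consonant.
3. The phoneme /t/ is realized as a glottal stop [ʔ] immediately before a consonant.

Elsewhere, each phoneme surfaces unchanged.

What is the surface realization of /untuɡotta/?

[uːntuːɡoʔta]

/u/ (word-initial): before a voiced consonant, so rule 2 applies → [uː].
/n/ (between /u/ and /t/) is unaffected → [n].
/t/ (between /n/ and /u/): rule 3 targets it, but not immediately before a consonant → unchanged [t].
/u/ (between /t/ and /ɡ/): before a voiced consonant, so rule 2 applies → [uː].
/ɡ/ (between /u/ and /o/) is in the target of rule 1 but the environment (word-finally) is not met → [ɡ].
/o/ — between /ɡ/ and /t/; rule 2 does not apply here → [o].
/t/ meets the environment for rule 3 (immediately before a consonant) → [ʔ].
/t/ (between /t/ and /a/): rule 3 targets it, but not immediately before a consonant → unchanged [t].
/a/ (word-final): rule 2 targets it, but not before a voiced consonant → unchanged [a].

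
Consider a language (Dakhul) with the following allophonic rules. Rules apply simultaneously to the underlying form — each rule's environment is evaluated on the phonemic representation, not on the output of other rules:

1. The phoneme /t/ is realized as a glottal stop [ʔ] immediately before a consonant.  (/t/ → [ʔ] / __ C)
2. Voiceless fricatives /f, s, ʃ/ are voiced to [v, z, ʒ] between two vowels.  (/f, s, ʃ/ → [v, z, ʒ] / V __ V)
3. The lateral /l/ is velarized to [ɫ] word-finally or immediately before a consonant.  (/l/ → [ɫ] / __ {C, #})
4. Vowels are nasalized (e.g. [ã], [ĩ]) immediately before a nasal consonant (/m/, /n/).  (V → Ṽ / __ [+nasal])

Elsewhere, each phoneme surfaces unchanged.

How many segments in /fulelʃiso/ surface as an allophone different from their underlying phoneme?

2

Segments that undergo a rule: /l/ → [ɫ] (rule 3); /s/ → [z] (rule 2).
All other segments surface unchanged.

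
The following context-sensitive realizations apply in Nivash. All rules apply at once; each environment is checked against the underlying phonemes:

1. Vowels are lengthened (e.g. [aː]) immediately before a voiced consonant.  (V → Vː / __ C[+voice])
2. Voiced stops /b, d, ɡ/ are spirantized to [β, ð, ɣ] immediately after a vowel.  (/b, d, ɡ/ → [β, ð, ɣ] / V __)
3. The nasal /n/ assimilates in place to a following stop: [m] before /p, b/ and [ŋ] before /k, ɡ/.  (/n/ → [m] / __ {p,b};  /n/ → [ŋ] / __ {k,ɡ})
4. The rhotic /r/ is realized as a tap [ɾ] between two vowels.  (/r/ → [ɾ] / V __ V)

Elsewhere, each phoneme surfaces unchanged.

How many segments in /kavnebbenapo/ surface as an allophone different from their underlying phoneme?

4

Segments that undergo a rule: /a/ → [aː] (rule 1); /e/ → [eː] (rule 1); /b/ → [β] (rule 2); /e/ → [eː] (rule 1).
All other segments surface unchanged.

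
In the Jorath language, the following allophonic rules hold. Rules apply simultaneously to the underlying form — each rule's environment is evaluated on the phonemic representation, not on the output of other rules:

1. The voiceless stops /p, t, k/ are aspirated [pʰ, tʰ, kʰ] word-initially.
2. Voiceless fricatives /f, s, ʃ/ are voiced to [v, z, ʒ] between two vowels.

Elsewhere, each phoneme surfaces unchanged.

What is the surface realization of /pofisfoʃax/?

[pʰovisfoʒax]

/p/ — word-initial, word-initially — surfaces as [pʰ] (rule 1).
/f/ — between /o/ and /i/, between two vowels — surfaces as [v] (rule 2).
/s/ — between /i/ and /f/; rule 2 does not apply here → [s].
/f/ — between /s/ and /o/; rule 2 does not apply here → [f].
/ʃ/ (between /o/ and /a/) occurs between two vowels → [ʒ] by rule 2.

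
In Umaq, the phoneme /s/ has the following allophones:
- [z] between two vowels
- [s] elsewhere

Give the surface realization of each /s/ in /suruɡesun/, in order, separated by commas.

Occurrence 1 (position 1): no conditioning environment matches → elsewhere allophone [s].
Occurrence 2 (position 7): between two vowels → [z].

[s], [z]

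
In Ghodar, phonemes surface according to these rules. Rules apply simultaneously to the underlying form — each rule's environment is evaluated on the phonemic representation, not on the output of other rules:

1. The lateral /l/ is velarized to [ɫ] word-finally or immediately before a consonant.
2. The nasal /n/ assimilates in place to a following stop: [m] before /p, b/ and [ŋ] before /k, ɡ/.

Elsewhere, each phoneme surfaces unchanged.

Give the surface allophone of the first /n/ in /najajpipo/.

/n/ (word-initial) fails the environment for rule 2, so it stays [n].

[n]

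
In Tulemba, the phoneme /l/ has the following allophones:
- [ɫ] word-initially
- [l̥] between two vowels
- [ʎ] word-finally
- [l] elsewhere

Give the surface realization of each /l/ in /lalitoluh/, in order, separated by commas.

[ɫ], [l̥], [l̥]

Occurrence 1 (position 1): word-initially → [ɫ].
Occurrence 2 (position 3): between two vowels → [l̥].
Occurrence 3 (position 7): between two vowels → [l̥].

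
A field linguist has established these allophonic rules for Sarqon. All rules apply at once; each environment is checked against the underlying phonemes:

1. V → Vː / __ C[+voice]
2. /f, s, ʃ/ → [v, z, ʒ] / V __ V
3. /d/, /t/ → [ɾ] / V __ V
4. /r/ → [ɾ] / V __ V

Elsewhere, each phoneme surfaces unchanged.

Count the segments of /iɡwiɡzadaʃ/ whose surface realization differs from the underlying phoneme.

4

Segments that undergo a rule: /i/ → [iː] (rule 1); /i/ → [iː] (rule 1); /a/ → [aː] (rule 1); /d/ → [ɾ] (rule 3).
All other segments surface unchanged.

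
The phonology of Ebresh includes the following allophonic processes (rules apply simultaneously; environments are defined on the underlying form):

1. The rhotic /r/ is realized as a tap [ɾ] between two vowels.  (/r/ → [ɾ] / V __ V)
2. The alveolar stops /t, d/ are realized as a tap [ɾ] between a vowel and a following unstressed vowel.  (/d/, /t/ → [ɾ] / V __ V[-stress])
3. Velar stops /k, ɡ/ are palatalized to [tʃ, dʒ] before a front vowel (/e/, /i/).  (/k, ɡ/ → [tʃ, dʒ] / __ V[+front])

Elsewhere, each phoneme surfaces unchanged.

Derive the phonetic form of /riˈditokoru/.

[riˈdiɾokoɾu]

/r/ — word-initial; rule 1 does not apply here → [r].
/d/ (between /i/ and /i/): rule 2 targets it, but not between a vowel and a following unstressed vowel → unchanged [d].
/t/ (between /i/ and /o/): between a vowel and a following unstressed vowel, so rule 2 applies → [ɾ].
/k/ (between /o/ and /o/) is in the target of rule 3 but the environment (before a front vowel) is not met → [k].
/r/ meets the environment for rule 1 (between two vowels) → [ɾ].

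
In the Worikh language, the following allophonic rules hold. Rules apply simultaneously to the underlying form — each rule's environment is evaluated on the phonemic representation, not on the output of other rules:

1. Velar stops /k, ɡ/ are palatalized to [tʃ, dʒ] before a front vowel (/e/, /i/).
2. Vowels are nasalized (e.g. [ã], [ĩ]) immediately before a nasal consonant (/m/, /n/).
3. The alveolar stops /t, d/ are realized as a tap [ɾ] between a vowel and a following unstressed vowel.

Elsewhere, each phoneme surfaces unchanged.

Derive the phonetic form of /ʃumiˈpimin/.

/ʃ/ (word-initial): no rule targets it → [ʃ].
/u/ (between /ʃ/ and /m/): before a nasal consonant, so rule 2 applies → [ũ].
/m/ (between /u/ and /i/): no rule targets it → [m].
/i/ (between /m/ and /p/) is in the target of rule 2 but the environment (before a nasal consonant) is not met → [i].
/p/ stays [p].
/i/ (between /p/ and /m/) occurs before a nasal consonant → [ĩ] by rule 2.
/m/ stays [m].
/i/ meets the environment for rule 2 (before a nasal consonant) → [ĩ].
/n/ (word-final): no rule targets it → [n].

[ʃũmiˈpĩmĩn]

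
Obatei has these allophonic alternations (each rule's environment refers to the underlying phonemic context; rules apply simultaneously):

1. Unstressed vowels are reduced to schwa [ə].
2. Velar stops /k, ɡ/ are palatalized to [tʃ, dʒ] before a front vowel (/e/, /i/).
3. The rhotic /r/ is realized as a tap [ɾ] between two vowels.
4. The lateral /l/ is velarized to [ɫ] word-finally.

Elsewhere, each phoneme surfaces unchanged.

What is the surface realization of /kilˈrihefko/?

/k/ (word-initial): before a front vowel, so rule 2 applies → [tʃ].
/i/ (between /k/ and /l/): in an unstressed syllable, so rule 1 applies → [ə].
/l/ (between /i/ and /r/) fails the environment for rule 4, so it stays [l].
/r/ (between /l/ and /i/) is in the target of rule 3 but the environment (between two vowels) is not met → [r].
/i/ — between /r/ and /h/; rule 1 does not apply here → [i].
/h/ (between /i/ and /e/): no rule targets it → [h].
/e/ meets the environment for rule 1 (in an unstressed syllable) → [ə].
/f/ — not in any rule's target class → [f].
/k/ (between /f/ and /o/): rule 2 targets it, but not before a front vowel → unchanged [k].
/o/ (word-final) occurs in an unstressed syllable → [ə] by rule 1.

[tʃəlˈrihəfkə]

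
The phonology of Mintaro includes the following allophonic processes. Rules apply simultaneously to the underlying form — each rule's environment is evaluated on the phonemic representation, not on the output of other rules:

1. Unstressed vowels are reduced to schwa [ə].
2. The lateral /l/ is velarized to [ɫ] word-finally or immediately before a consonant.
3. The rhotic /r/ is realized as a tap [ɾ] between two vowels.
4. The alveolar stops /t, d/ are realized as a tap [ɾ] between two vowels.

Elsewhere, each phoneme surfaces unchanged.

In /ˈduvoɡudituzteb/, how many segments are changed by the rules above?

Segments that undergo a rule: /o/ → [ə] (rule 1); /u/ → [ə] (rule 1); /d/ → [ɾ] (rule 4); /i/ → [ə] (rule 1); /t/ → [ɾ] (rule 4); /u/ → [ə] (rule 1); /e/ → [ə] (rule 1).
All other segments surface unchanged.

7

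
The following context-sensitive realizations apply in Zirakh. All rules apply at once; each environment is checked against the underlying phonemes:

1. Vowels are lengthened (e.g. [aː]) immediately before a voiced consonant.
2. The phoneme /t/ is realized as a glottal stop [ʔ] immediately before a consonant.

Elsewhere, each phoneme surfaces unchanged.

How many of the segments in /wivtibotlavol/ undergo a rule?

5

Segments that undergo a rule: /i/ → [iː] (rule 1); /i/ → [iː] (rule 1); /t/ → [ʔ] (rule 2); /a/ → [aː] (rule 1); /o/ → [oː] (rule 1).
All other segments surface unchanged.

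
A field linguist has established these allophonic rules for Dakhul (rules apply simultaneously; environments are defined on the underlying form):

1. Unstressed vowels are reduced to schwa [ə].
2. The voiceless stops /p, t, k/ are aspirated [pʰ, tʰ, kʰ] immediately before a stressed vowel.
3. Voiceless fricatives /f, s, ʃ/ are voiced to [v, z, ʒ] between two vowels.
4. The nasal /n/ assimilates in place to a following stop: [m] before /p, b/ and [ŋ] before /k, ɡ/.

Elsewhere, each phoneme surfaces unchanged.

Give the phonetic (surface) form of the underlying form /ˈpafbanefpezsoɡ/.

[ˈpʰafbənəfpəzsəɡ]

/p/ — word-initial, immediately before a stressed vowel — surfaces as [pʰ] (rule 2).
/a/ — between /p/ and /f/; rule 1 does not apply here → [a].
/f/ (between /a/ and /b/): rule 3 targets it, but not between two vowels → unchanged [f].
Rule 1 applies to /a/ (between /b/ and /n/: in an unstressed syllable) → [ə].
/n/ — between /a/ and /e/; rule 4 does not apply here → [n].
/e/ (between /n/ and /f/): in an unstressed syllable, so rule 1 applies → [ə].
/f/ (between /e/ and /p/): rule 3 targets it, but not between two vowels → unchanged [f].
/p/ (between /f/ and /e/): rule 2 targets it, but not immediately before a stressed vowel → unchanged [p].
/e/ — between /p/ and /z/, in an unstressed syllable — surfaces as [ə] (rule 1).
/s/ (between /z/ and /o/) fails the environment for rule 3, so it stays [s].
/o/ (between /s/ and /ɡ/) occurs in an unstressed syllable → [ə] by rule 1.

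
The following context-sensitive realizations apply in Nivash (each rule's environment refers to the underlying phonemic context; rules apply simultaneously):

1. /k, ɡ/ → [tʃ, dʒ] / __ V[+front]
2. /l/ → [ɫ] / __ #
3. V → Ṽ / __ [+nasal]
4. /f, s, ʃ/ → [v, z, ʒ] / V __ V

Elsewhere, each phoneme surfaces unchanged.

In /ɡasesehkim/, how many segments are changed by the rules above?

Segments that undergo a rule: /s/ → [z] (rule 4); /s/ → [z] (rule 4); /k/ → [tʃ] (rule 1); /i/ → [ĩ] (rule 3).
All other segments surface unchanged.

4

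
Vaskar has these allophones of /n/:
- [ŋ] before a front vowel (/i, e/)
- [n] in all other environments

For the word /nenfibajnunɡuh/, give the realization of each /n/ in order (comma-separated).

[ŋ], [n], [n], [n]

Occurrence 1 (position 1): before a front vowel (/i, e/) → [ŋ].
Occurrence 2 (position 3): no conditioning environment matches → elsewhere allophone [n].
Occurrence 3 (position 9): no conditioning environment matches → elsewhere allophone [n].
Occurrence 4 (position 11): no conditioning environment matches → elsewhere allophone [n].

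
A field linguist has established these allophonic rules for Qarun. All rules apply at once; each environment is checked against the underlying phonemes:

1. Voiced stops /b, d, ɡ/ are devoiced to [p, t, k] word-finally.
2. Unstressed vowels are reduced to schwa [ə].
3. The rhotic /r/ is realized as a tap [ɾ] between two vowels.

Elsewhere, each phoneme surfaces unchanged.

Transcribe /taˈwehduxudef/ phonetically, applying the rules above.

[təˈwehdəxədəf]

/t/ — not in any rule's target class → [t].
/a/ (between /t/ and /w/): in an unstressed syllable, so rule 2 applies → [ə].
/w/ (between /a/ and /e/) is unaffected → [w].
/e/ (between /w/ and /h/) is in the target of rule 2 but the environment (in an unstressed syllable) is not met → [e].
/h/ stays [h].
/d/ (between /h/ and /u/): rule 1 targets it, but not word-finally → unchanged [d].
/u/ (between /d/ and /x/) occurs in an unstressed syllable → [ə] by rule 2.
/x/ — not in any rule's target class → [x].
/u/ meets the environment for rule 2 (in an unstressed syllable) → [ə].
/d/ — between /u/ and /e/; rule 1 does not apply here → [d].
/e/ — between /d/ and /f/, in an unstressed syllable — surfaces as [ə] (rule 2).
/f/ stays [f].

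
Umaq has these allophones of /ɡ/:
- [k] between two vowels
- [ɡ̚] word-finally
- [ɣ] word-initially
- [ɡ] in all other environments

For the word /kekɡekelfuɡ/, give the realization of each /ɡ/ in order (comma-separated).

[ɡ], [ɡ̚]

Occurrence 1 (position 4): no conditioning environment matches → elsewhere allophone [ɡ].
Occurrence 2 (position 11): word-finally → [ɡ̚].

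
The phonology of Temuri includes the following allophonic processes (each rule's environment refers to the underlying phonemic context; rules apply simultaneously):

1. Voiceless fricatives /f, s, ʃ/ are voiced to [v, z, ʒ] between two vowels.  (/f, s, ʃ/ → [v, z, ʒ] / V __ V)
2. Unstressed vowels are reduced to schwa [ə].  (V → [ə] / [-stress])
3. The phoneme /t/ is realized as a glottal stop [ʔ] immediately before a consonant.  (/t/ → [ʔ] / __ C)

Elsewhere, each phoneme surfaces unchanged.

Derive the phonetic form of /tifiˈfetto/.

/t/ — word-initial; rule 3 does not apply here → [t].
/i/ — between /t/ and /f/, in an unstressed syllable — surfaces as [ə] (rule 2).
/f/ (between /i/ and /i/): between two vowels, so rule 1 applies → [v].
/i/ meets the environment for rule 2 (in an unstressed syllable) → [ə].
/f/ meets the environment for rule 1 (between two vowels) → [v].
/e/ (between /f/ and /t/): rule 2 targets it, but not in an unstressed syllable → unchanged [e].
/t/ (between /e/ and /t/) occurs immediately before a consonant → [ʔ] by rule 3.
/t/ — between /t/ and /o/; rule 3 does not apply here → [t].
/o/ meets the environment for rule 2 (in an unstressed syllable) → [ə].

[təvəˈveʔtə]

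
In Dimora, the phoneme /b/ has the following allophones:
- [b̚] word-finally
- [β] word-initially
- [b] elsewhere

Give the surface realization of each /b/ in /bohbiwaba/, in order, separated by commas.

[β], [b], [b]

Occurrence 1 (position 1): word-initially → [β].
Occurrence 2 (position 4): no conditioning environment matches → elsewhere allophone [b].
Occurrence 3 (position 8): no conditioning environment matches → elsewhere allophone [b].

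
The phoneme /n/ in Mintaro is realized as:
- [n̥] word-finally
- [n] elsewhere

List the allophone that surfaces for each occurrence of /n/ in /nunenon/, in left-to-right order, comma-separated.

[n], [n], [n], [n̥]

Occurrence 1 (position 1): no conditioning environment matches → elsewhere allophone [n].
Occurrence 2 (position 3): no conditioning environment matches → elsewhere allophone [n].
Occurrence 3 (position 5): no conditioning environment matches → elsewhere allophone [n].
Occurrence 4 (position 7): word-finally → [n̥].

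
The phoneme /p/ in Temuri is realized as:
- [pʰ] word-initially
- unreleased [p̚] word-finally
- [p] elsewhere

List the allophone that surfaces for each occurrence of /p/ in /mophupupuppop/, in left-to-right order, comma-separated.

Occurrence 1 (position 3): no conditioning environment matches → elsewhere allophone [p].
Occurrence 2 (position 6): no conditioning environment matches → elsewhere allophone [p].
Occurrence 3 (position 8): no conditioning environment matches → elsewhere allophone [p].
Occurrence 4 (position 10): no conditioning environment matches → elsewhere allophone [p].
Occurrence 5 (position 11): no conditioning environment matches → elsewhere allophone [p].
Occurrence 6 (position 13): word-finally → [p̚].

[p], [p], [p], [p], [p], [p̚]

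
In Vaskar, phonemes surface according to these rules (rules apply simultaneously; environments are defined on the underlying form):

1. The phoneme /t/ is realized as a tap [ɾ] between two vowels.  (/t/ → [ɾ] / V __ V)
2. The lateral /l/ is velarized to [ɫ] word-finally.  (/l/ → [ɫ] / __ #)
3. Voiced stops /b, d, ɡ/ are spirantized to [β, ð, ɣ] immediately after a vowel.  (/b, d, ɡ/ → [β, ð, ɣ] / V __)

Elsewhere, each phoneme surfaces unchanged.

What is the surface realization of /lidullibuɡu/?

[liðulliβuɣu]

/l/ (word-initial) fails the environment for rule 2, so it stays [l].
/i/ — not in any rule's target class → [i].
/d/ (between /i/ and /u/) occurs immediately after a vowel → [ð] by rule 3.
/u/ — not in any rule's target class → [u].
/l/ (between /u/ and /l/) is in the target of rule 2 but the environment (word-finally) is not met → [l].
/l/ (between /l/ and /i/) fails the environment for rule 2, so it stays [l].
/i/ (between /l/ and /b/): no rule targets it → [i].
/b/ meets the environment for rule 3 (immediately after a vowel) → [β].
/u/ (between /b/ and /ɡ/) is unaffected → [u].
Rule 3 applies to /ɡ/ (between /u/ and /u/: immediately after a vowel) → [ɣ].
/u/ (word-final) is unaffected → [u].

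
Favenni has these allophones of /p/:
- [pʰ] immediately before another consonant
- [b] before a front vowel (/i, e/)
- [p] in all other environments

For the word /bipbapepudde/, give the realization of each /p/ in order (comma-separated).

[pʰ], [b], [p]

Occurrence 1 (position 3): immediately before another consonant → [pʰ].
Occurrence 2 (position 6): before a front vowel (/i, e/) → [b].
Occurrence 3 (position 8): no conditioning environment matches → elsewhere allophone [p].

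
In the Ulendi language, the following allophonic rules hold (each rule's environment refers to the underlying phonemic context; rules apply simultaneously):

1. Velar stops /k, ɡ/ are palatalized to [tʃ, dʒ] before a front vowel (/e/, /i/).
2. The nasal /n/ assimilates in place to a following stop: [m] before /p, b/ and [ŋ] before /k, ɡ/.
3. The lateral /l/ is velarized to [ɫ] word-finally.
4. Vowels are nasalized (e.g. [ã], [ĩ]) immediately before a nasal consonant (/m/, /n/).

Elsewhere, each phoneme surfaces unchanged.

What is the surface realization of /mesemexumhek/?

/m/ stays [m].
/e/ — between /m/ and /s/; rule 4 does not apply here → [e].
/s/ stays [s].
Rule 4 applies to /e/ (between /s/ and /m/: before a nasal consonant) → [ẽ].
/m/ stays [m].
/e/ (between /m/ and /x/) is in the target of rule 4 but the environment (before a nasal consonant) is not met → [e].
/x/ (between /e/ and /u/) is unaffected → [x].
/u/ (between /x/ and /m/): before a nasal consonant, so rule 4 applies → [ũ].
/m/ stays [m].
/h/ (between /m/ and /e/): no rule targets it → [h].
/e/ (between /h/ and /k/) is in the target of rule 4 but the environment (before a nasal consonant) is not met → [e].
/k/ — word-final; rule 1 does not apply here → [k].

[mesẽmexũmhek]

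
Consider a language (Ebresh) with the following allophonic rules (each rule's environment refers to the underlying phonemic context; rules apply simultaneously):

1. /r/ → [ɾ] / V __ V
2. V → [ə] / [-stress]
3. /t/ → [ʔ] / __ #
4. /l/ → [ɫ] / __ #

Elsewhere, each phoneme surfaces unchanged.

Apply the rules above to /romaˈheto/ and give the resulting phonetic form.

[rəməˈhetə]

/r/ — word-initial; rule 1 does not apply here → [r].
/o/ — between /r/ and /m/, in an unstressed syllable — surfaces as [ə] (rule 2).
/m/ — not in any rule's target class → [m].
/a/ — between /m/ and /h/, in an unstressed syllable — surfaces as [ə] (rule 2).
/h/ (between /a/ and /e/) is unaffected → [h].
/e/ (between /h/ and /t/) fails the environment for rule 2, so it stays [e].
/t/ (between /e/ and /o/): rule 3 targets it, but not word-finally → unchanged [t].
/o/ — word-final, in an unstressed syllable — surfaces as [ə] (rule 2).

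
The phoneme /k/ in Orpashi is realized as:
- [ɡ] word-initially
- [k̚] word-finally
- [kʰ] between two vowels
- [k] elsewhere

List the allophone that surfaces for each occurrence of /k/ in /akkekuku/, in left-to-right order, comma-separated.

[k], [k], [kʰ], [kʰ]

Occurrence 1 (position 2): no conditioning environment matches → elsewhere allophone [k].
Occurrence 2 (position 3): no conditioning environment matches → elsewhere allophone [k].
Occurrence 3 (position 5): between two vowels → [kʰ].
Occurrence 4 (position 7): between two vowels → [kʰ].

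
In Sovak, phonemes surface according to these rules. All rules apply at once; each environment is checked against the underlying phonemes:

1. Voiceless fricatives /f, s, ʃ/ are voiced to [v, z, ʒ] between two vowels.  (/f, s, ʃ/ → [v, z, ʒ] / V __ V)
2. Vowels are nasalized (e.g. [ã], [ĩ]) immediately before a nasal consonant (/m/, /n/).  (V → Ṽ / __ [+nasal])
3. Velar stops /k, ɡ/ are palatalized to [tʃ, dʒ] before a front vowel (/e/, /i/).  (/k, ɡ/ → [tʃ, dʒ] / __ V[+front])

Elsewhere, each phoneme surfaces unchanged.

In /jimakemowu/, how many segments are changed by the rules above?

3

Segments that undergo a rule: /i/ → [ĩ] (rule 2); /k/ → [tʃ] (rule 3); /e/ → [ẽ] (rule 2).
All other segments surface unchanged.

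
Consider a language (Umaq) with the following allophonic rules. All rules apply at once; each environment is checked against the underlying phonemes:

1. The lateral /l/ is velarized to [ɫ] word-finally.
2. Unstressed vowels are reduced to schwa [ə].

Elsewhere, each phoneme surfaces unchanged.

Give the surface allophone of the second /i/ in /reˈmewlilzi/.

/i/ meets the environment for rule 2 (in an unstressed syllable) → [ə].

[ə]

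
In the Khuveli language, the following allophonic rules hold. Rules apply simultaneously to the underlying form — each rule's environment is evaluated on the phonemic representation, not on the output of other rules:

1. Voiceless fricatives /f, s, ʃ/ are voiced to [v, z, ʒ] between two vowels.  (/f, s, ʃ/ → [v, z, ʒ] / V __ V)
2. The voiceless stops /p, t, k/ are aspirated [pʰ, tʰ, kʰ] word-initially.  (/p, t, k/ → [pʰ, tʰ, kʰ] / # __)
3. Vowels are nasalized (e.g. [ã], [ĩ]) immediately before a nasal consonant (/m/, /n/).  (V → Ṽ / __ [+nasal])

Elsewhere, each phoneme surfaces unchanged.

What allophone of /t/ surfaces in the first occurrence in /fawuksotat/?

[t]

/t/ — between /o/ and /a/; rule 2 does not apply here → [t].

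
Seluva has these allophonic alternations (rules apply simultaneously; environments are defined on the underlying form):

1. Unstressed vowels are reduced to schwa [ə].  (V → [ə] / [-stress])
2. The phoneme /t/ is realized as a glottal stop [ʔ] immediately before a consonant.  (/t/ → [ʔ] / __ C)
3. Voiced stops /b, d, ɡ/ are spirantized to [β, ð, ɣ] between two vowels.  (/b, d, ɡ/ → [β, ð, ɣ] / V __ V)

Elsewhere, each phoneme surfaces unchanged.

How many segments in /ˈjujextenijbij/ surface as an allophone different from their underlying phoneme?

Segments that undergo a rule: /e/ → [ə] (rule 1); /e/ → [ə] (rule 1); /i/ → [ə] (rule 1); /i/ → [ə] (rule 1).
All other segments surface unchanged.

4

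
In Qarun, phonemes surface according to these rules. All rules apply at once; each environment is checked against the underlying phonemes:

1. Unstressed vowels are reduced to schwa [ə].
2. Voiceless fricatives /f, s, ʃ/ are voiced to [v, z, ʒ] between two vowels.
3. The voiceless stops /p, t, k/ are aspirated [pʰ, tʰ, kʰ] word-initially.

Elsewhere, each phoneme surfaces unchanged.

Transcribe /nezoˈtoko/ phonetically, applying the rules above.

/e/ (between /n/ and /z/) occurs in an unstressed syllable → [ə] by rule 1.
/o/ — between /z/ and /t/, in an unstressed syllable — surfaces as [ə] (rule 1).
/t/ — between /o/ and /o/; rule 3 does not apply here → [t].
/o/ (between /t/ and /k/) is in the target of rule 1 but the environment (in an unstressed syllable) is not met → [o].
/k/ (between /o/ and /o/) fails the environment for rule 3, so it stays [k].
/o/ (word-final): in an unstressed syllable, so rule 1 applies → [ə].

[nəzəˈtokə]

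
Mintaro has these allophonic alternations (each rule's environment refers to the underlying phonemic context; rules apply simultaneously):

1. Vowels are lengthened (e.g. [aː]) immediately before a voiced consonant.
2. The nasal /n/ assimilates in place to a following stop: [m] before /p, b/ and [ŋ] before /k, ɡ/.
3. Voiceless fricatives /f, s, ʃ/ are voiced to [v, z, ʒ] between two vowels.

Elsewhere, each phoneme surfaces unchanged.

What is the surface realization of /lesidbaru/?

[leziːdbaːru]

/l/ (word-initial): no rule targets it → [l].
/e/ — between /l/ and /s/; rule 1 does not apply here → [e].
/s/ — between /e/ and /i/, between two vowels — surfaces as [z] (rule 3).
/i/ — between /s/ and /d/, before a voiced consonant — surfaces as [iː] (rule 1).
/d/ (between /i/ and /b/) is unaffected → [d].
/b/ (between /d/ and /a/) is unaffected → [b].
/a/ (between /b/ and /r/): before a voiced consonant, so rule 1 applies → [aː].
/r/ — not in any rule's target class → [r].
/u/ (word-final): rule 1 targets it, but not before a voiced consonant → unchanged [u].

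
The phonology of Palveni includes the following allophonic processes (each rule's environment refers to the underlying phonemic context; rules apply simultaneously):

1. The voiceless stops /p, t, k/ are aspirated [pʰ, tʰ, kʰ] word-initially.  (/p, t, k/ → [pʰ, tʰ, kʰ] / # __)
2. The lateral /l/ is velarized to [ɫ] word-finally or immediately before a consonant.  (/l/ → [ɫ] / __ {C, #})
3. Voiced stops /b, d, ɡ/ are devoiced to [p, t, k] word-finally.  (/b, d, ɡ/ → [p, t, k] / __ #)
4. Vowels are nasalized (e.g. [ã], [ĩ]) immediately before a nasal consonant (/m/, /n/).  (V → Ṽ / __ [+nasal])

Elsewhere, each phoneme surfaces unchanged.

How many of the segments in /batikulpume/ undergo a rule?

2

Segments that undergo a rule: /l/ → [ɫ] (rule 2); /u/ → [ũ] (rule 4).
All other segments surface unchanged.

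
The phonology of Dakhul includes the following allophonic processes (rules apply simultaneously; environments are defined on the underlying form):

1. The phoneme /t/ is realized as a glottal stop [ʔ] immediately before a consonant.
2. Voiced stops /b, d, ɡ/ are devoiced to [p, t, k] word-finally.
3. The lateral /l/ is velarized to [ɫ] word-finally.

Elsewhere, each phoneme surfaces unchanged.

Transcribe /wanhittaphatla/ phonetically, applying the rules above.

[wanhiʔtaphaʔla]

/w/ (word-initial) is unaffected → [w].
/a/ stays [a].
/n/ (between /a/ and /h/): no rule targets it → [n].
/h/ (between /n/ and /i/): no rule targets it → [h].
/i/ stays [i].
/t/ — between /i/ and /t/, immediately before a consonant — surfaces as [ʔ] (rule 1).
/t/ (between /t/ and /a/): rule 1 targets it, but not immediately before a consonant → unchanged [t].
/a/ stays [a].
/p/ stays [p].
/h/ (between /p/ and /a/) is unaffected → [h].
/a/ stays [a].
/t/ (between /a/ and /l/) occurs immediately before a consonant → [ʔ] by rule 1.
/l/ (between /t/ and /a/) fails the environment for rule 3, so it stays [l].
/a/ stays [a].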